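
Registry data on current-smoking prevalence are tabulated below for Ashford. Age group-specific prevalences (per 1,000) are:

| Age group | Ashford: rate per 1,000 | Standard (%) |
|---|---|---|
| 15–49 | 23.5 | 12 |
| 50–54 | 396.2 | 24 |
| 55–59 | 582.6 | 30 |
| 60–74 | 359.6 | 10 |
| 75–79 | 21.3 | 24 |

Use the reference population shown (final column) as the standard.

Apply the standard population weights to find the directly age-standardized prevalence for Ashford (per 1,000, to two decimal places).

Standard weights: 0.12, 0.24, 0.30, 0.10, 0.24.
Standardized rate: 0.1200×23.5 + 0.2400×396.2 + 0.3000×582.6 + 0.1000×359.6 + 0.2400×21.3 = 313.7600 per 1,000.

313.76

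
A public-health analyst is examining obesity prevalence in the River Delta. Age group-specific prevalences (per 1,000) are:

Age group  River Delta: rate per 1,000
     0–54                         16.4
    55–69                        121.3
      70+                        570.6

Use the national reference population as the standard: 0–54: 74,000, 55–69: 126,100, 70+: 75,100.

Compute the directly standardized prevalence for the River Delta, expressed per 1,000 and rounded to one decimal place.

Standard total = 275,200; weights = 0.2689, 0.4582, 0.2729.
Standardized rate: 0.2689×16.4 + 0.4582×121.3 + 0.2729×570.6 = 215.7035 per 1,000.

215.7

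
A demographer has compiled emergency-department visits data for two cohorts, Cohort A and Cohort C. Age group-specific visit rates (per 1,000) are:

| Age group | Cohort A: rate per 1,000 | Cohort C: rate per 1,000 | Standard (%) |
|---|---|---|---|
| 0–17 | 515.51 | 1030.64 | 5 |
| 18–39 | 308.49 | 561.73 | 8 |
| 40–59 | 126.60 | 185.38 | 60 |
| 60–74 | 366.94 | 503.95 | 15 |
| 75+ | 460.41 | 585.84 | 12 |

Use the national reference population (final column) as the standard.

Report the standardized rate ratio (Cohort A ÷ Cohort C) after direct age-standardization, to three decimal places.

Standard weights: 0.05, 0.08, 0.60, 0.15, 0.12.
Cohort A: 0.0500×515.51 + 0.0800×308.49 + 0.6000×126.60 + 0.1500×366.94 + 0.1200×460.41 = 236.7049 per 1,000.
Cohort C: 0.0500×1030.64 + 0.0800×561.73 + 0.6000×185.38 + 0.1500×503.95 + 0.1200×585.84 = 353.5917 per 1,000.
Ratio = 236.7049 ÷ 353.5917 = 0.66943.

0.669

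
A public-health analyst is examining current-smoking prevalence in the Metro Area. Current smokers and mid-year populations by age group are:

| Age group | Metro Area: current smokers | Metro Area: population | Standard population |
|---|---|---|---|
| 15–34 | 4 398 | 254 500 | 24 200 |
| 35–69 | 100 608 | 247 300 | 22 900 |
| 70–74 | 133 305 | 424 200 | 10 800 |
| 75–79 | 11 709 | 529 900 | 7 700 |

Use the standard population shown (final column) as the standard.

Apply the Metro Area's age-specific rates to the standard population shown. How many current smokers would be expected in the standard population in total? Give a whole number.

13299

Age-specific rates per 1 000 for the Metro Area: 17.281, 406.826, 314.250, 22.097.
Expected current smokers = Σ (standard pop × age-specific rate ÷ 1 000)
= 24 200×17.281/1 000 + 22 900×406.826/1 000 + 10 800×314.250/1 000 + 7 700×22.097/1 000
= 418.20 + 9316.31 + 3393.90 + 170.14 = 13298.56.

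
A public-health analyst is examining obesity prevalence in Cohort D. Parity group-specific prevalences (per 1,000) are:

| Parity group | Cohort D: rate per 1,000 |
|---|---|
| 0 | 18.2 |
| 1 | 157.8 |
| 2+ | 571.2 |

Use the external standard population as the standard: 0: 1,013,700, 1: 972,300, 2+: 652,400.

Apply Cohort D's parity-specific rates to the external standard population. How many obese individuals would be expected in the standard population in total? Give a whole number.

Expected obese individuals = Σ (standard pop × parity-specific rate ÷ 1,000)
= 1,013,700×18.2/1,000 + 972,300×157.8/1,000 + 652,400×571.2/1,000
= 18449.34 + 153428.94 + 372650.88 = 544529.16.

544529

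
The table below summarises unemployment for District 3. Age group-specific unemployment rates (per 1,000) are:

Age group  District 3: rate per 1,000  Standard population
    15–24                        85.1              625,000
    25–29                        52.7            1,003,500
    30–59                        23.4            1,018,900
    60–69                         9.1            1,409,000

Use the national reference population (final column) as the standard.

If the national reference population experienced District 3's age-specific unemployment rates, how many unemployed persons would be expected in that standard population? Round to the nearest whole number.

142736

Expected unemployed persons = Σ (standard pop × age-specific rate ÷ 1,000)
= 625,000×85.1/1,000 + 1,003,500×52.7/1,000 + 1,018,900×23.4/1,000 + 1,409,000×9.1/1,000
= 53187.50 + 52884.45 + 23842.26 + 12821.90 = 142736.11.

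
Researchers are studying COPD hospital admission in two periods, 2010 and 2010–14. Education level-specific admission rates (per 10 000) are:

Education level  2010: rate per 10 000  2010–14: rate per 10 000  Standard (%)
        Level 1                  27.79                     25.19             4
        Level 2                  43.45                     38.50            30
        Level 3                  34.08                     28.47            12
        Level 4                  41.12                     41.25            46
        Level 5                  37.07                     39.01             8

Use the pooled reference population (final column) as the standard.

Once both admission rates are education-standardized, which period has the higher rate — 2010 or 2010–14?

2010

Standard weights: 0.04, 0.30, 0.12, 0.46, 0.08.
2010: 0.0400×27.79 + 0.3000×43.45 + 0.1200×34.08 + 0.4600×41.12 + 0.0800×37.07 = 40.1170 per 10 000.
2010–14: 0.0400×25.19 + 0.3000×38.50 + 0.1200×28.47 + 0.4600×41.25 + 0.0800×39.01 = 38.0698 per 10 000.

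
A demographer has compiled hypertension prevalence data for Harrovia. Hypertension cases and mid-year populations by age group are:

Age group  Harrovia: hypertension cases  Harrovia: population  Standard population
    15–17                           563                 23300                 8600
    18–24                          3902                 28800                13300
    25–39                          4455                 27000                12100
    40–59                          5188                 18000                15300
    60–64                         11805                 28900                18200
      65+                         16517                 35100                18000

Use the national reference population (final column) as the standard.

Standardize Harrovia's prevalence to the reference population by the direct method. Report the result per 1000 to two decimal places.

284.45

Age-specific rates per 1000 for Harrovia: 24.163, 135.486, 165.000, 288.222, 408.478, 470.570.
Standard total = 85500; weights = 0.1006, 0.1556, 0.1415, 0.1789, 0.2129, 0.2105.
Standardized rate: 0.1006×24.163 + 0.1556×135.486 + 0.1415×165.000 + 0.1789×288.222 + 0.2129×408.478 + 0.2105×470.570 = 284.4516 per 1000.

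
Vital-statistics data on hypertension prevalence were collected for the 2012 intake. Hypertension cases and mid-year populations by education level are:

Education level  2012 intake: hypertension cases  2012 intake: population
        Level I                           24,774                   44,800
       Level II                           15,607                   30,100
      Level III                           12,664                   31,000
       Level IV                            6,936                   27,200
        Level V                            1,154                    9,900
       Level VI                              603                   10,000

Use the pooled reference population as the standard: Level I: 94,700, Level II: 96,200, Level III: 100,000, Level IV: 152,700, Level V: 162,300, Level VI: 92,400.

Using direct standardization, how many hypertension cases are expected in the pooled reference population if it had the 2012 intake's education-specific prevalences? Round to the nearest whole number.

206529

Education-specific rates per 1,000 for the 2012 intake: 552.991, 518.505, 408.516, 255.000, 116.566, 60.300.
Expected hypertension cases = Σ (standard pop × education-specific rate ÷ 1,000)
= 94,700×552.991/1,000 + 96,200×518.505/1,000 + 100,000×408.516/1,000 + 152,700×255.000/1,000 + 162,300×116.566/1,000 + 92,400×60.300/1,000
= 52368.25 + 49880.18 + 40851.61 + 38938.50 + 18918.61 + 5571.72 = 206528.87.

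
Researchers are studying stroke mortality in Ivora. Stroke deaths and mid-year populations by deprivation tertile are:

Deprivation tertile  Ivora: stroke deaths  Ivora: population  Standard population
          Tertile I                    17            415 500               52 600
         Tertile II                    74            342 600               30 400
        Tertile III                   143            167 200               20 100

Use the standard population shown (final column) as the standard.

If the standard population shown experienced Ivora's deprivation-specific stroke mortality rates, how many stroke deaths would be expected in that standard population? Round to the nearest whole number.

26

Deprivation-specific rates per 100 000 for Ivora: 4.09, 21.60, 85.53.
Expected stroke deaths = Σ (standard pop × deprivation-specific rate ÷ 100 000)
= 52 600×4.09/100 000 + 30 400×21.60/100 000 + 20 100×85.53/100 000
= 2.15 + 6.57 + 17.19 = 25.91.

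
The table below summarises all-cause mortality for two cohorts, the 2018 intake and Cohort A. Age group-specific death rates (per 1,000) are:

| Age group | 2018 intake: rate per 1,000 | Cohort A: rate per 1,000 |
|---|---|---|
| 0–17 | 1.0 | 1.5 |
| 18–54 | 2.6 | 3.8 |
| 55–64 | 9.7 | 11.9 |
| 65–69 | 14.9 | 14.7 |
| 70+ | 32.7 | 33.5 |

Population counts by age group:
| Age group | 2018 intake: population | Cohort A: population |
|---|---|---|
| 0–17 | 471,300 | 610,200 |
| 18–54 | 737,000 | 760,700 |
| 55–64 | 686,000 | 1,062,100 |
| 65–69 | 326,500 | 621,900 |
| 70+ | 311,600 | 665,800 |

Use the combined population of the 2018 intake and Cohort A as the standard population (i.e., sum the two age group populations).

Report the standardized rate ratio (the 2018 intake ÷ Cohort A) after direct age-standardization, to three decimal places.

0.909

Combined standard total = 6,253,100; weights = 0.1730, 0.2395, 0.2796, 0.1517, 0.1563.
The 2018 intake: 0.1730×1.0 + 0.2395×2.6 + 0.2796×9.7 + 0.1517×14.9 + 0.1563×32.7 = 10.8785 per 1,000.
Cohort A: 0.1730×1.5 + 0.2395×3.8 + 0.2796×11.9 + 0.1517×14.7 + 0.1563×33.5 = 11.9621 per 1,000.
Ratio = 10.8785 ÷ 11.9621 = 0.90941.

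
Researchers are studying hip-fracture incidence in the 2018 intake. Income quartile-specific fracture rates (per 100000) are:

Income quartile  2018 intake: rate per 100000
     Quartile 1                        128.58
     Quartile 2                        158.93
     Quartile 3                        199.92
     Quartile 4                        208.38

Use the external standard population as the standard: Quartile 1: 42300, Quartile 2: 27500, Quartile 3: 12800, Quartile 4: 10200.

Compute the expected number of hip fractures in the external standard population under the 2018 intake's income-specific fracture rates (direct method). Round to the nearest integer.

Expected hip fractures = Σ (standard pop × income-specific rate ÷ 100000)
= 42300×128.58/100000 + 27500×158.93/100000 + 12800×199.92/100000 + 10200×208.38/100000
= 54.39 + 43.71 + 25.59 + 21.25 = 144.94.

145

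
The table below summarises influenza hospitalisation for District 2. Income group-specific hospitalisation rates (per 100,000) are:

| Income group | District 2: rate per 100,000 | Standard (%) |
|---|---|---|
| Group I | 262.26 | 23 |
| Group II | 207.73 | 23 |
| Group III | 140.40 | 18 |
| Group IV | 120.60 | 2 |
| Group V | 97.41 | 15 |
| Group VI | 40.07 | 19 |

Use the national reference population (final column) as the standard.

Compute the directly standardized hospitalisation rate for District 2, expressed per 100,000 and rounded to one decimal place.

Standard weights: 0.23, 0.23, 0.18, 0.02, 0.15, 0.19.
Standardized rate: 0.2300×262.26 + 0.2300×207.73 + 0.1800×140.40 + 0.0200×120.60 + 0.1500×97.41 + 0.1900×40.07 = 158.0065 per 100,000.

158.0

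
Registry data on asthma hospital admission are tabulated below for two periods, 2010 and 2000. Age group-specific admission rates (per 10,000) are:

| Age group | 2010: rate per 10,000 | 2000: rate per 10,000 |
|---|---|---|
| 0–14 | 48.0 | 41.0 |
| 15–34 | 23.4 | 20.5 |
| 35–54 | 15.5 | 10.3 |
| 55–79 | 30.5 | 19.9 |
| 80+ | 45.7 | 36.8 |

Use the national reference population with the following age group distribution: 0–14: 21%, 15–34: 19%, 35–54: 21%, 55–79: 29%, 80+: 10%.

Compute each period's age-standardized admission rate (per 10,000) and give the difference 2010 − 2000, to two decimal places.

7.08

Standard weights: 0.21, 0.19, 0.21, 0.29, 0.10.
2010: 0.2100×48.0 + 0.1900×23.4 + 0.2100×15.5 + 0.2900×30.5 + 0.1000×45.7 = 31.1960 per 10,000.
2000: 0.2100×41.0 + 0.1900×20.5 + 0.2100×10.3 + 0.2900×19.9 + 0.1000×36.8 = 24.1190 per 10,000.
Difference = 31.1960 − 24.1190 = 7.0770.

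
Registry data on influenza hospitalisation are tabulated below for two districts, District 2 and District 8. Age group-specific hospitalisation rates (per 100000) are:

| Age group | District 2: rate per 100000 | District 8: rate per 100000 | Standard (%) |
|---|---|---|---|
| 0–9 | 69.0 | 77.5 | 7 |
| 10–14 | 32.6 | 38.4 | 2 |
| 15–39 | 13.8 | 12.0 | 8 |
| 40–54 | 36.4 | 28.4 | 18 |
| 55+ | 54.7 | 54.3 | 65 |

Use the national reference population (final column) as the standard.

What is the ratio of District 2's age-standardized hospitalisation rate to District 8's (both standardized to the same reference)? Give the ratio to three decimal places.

1.024

Standard weights: 0.07, 0.02, 0.08, 0.18, 0.65.
District 2: 0.0700×69.0 + 0.0200×32.6 + 0.0800×13.8 + 0.1800×36.4 + 0.6500×54.7 = 48.6930 per 100000.
District 8: 0.0700×77.5 + 0.0200×38.4 + 0.0800×12.0 + 0.1800×28.4 + 0.6500×54.3 = 47.5600 per 100000.
Ratio = 48.6930 ÷ 47.5600 = 1.02382.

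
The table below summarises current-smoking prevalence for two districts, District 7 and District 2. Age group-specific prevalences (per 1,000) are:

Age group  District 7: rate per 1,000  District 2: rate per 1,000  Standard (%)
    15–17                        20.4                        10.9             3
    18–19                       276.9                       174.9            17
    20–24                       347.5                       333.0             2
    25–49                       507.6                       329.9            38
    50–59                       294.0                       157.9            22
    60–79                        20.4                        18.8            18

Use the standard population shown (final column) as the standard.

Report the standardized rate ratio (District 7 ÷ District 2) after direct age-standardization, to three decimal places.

1.578

Standard weights: 0.03, 0.17, 0.02, 0.38, 0.22, 0.18.
District 7: 0.0300×20.4 + 0.1700×276.9 + 0.0200×347.5 + 0.3800×507.6 + 0.2200×294.0 + 0.1800×20.4 = 315.8750 per 1,000.
District 2: 0.0300×10.9 + 0.1700×174.9 + 0.0200×333.0 + 0.3800×329.9 + 0.2200×157.9 + 0.1800×18.8 = 200.2040 per 1,000.
Ratio = 315.8750 ÷ 200.2040 = 1.57777.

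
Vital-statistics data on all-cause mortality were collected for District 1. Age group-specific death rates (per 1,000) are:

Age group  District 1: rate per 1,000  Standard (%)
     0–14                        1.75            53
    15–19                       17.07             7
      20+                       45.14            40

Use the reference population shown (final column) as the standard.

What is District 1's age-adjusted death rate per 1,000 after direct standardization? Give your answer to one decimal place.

Standard weights: 0.53, 0.07, 0.40.
Standardized rate: 0.5300×1.75 + 0.0700×17.07 + 0.4000×45.14 = 20.1784 per 1,000.

20.2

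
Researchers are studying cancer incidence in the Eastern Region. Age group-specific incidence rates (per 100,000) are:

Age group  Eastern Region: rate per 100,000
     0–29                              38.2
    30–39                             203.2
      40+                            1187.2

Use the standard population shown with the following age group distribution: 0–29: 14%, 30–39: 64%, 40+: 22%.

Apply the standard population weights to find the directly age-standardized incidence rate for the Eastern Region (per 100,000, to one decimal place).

Standard weights: 0.14, 0.64, 0.22.
Standardized rate: 0.1400×38.2 + 0.6400×203.2 + 0.2200×1187.2 = 396.5800 per 100,000.

396.6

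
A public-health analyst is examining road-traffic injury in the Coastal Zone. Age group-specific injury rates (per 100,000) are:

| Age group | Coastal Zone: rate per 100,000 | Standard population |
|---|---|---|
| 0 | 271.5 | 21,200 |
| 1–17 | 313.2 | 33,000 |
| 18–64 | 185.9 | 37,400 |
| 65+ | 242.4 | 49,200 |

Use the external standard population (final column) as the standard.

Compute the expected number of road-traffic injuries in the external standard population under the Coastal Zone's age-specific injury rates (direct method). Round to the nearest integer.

Expected road-traffic injuries = Σ (standard pop × age-specific rate ÷ 100,000)
= 21,200×271.5/100,000 + 33,000×313.2/100,000 + 37,400×185.9/100,000 + 49,200×242.4/100,000
= 57.56 + 103.36 + 69.53 + 119.26 = 349.70.

350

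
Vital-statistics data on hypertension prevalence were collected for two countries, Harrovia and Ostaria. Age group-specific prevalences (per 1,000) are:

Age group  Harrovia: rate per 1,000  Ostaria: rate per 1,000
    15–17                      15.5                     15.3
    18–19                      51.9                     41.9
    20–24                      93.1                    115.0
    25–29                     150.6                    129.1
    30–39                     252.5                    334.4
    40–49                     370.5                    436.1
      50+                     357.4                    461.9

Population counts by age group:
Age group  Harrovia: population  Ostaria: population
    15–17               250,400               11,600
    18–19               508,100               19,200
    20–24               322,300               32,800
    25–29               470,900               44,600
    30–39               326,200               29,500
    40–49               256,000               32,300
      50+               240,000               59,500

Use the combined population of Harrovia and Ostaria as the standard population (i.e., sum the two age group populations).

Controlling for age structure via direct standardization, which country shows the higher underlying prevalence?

Combined standard total = 2,603,400; weights = 0.1006, 0.2025, 0.1364, 0.1980, 0.1366, 0.1107, 0.1150.
Harrovia: 0.1006×15.5 + 0.2025×51.9 + 0.1364×93.1 + 0.1980×150.6 + 0.1366×252.5 + 0.1107×370.5 + 0.1150×357.4 = 171.2348 per 1,000.
Ostaria: 0.1006×15.3 + 0.2025×41.9 + 0.1364×115.0 + 0.1980×129.1 + 0.1366×334.4 + 0.1107×436.1 + 0.1150×461.9 = 198.3955 per 1,000.

Ostaria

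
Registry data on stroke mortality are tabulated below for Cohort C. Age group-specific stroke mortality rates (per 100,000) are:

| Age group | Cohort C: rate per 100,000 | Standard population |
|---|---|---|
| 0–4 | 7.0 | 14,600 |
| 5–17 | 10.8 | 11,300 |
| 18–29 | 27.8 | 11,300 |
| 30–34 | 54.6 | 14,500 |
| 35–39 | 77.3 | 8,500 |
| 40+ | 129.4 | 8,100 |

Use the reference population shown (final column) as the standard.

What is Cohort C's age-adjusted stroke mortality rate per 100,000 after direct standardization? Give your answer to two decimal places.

Standard total = 68,300; weights = 0.2138, 0.1654, 0.1654, 0.2123, 0.1245, 0.1186.
Standardized rate: 0.2138×7.0 + 0.1654×10.8 + 0.1654×27.8 + 0.2123×54.6 + 0.1245×77.3 + 0.1186×129.4 = 44.4403 per 100,000.

44.44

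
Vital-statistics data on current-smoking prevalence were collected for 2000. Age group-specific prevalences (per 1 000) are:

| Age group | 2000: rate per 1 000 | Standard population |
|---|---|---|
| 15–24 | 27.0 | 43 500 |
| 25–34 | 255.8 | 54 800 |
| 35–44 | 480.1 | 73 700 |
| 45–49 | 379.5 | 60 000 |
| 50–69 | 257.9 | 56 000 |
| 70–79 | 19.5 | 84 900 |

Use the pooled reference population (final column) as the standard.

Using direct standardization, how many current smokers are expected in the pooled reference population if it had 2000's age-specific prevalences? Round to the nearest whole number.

89444

Expected current smokers = Σ (standard pop × age-specific rate ÷ 1 000)
= 43 500×27.0/1 000 + 54 800×255.8/1 000 + 73 700×480.1/1 000 + 60 000×379.5/1 000 + 56 000×257.9/1 000 + 84 900×19.5/1 000
= 1174.50 + 14017.84 + 35383.37 + 22770.00 + 14442.40 + 1655.55 = 89443.66.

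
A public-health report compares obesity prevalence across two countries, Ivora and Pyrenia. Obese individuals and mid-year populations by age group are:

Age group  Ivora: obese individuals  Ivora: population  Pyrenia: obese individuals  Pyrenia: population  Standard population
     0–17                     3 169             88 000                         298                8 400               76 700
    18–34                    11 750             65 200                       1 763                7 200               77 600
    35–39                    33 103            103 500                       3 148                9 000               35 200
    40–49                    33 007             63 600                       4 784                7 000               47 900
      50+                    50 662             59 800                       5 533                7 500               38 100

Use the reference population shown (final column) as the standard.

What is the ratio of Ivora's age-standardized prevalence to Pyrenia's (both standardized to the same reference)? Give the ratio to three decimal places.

0.897

Age-specific rates per 1 000 for Ivora: 36.011, 180.215, 319.836, 518.978, 847.191.
For Pyrenia: 35.476, 244.861, 349.778, 683.429, 737.733.
Standard total = 275 500; weights = 0.2784, 0.2817, 0.1278, 0.1739, 0.1383.
Ivora: 0.2784×36.011 + 0.2817×180.215 + 0.1278×319.836 + 0.1739×518.978 + 0.1383×847.191 = 309.0452 per 1 000.
Pyrenia: 0.2784×35.476 + 0.2817×244.861 + 0.1278×349.778 + 0.1739×683.429 + 0.1383×737.733 = 344.3858 per 1 000.
Ratio = 309.0452 ÷ 344.3858 = 0.89738.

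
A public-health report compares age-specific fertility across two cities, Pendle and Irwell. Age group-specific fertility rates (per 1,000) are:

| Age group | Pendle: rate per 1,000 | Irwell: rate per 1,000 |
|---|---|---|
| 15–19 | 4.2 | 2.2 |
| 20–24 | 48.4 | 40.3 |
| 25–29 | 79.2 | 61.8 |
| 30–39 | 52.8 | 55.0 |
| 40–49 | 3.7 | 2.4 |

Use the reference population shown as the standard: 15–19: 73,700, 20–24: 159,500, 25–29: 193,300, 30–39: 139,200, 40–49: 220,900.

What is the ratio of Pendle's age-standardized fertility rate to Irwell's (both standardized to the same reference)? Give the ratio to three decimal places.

1.179

Standard total = 786,600; weights = 0.0937, 0.2028, 0.2457, 0.1770, 0.2808.
Pendle: 0.0937×4.2 + 0.2028×48.4 + 0.2457×79.2 + 0.1770×52.8 + 0.2808×3.7 = 40.0531 per 1,000.
Irwell: 0.0937×2.2 + 0.2028×40.3 + 0.2457×61.8 + 0.1770×55.0 + 0.2808×2.4 = 33.9716 per 1,000.
Ratio = 40.0531 ÷ 33.9716 = 1.17902.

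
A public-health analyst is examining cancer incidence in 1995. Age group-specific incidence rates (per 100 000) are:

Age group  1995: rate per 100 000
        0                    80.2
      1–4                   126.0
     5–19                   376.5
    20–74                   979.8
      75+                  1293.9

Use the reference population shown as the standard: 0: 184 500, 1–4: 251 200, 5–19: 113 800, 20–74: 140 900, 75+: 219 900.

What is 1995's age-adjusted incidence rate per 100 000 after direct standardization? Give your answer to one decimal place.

562.3

Standard total = 910 300; weights = 0.2027, 0.2760, 0.1250, 0.1548, 0.2416.
Standardized rate: 0.2027×80.2 + 0.2760×126.0 + 0.1250×376.5 + 0.1548×979.8 + 0.2416×1293.9 = 562.3160 per 100 000.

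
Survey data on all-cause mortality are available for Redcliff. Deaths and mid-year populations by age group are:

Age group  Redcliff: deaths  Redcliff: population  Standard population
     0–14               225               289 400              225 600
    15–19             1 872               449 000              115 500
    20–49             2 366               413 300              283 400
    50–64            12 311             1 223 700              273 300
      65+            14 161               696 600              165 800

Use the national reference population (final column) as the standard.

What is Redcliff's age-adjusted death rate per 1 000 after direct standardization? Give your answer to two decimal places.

Age-specific rates per 1 000 for Redcliff: 0.777, 4.169, 5.725, 10.060, 20.329.
Standard total = 1 063 600; weights = 0.2121, 0.1086, 0.2665, 0.2570, 0.1559.
Standardized rate: 0.2121×0.777 + 0.1086×4.169 + 0.2665×5.725 + 0.2570×10.060 + 0.1559×20.329 = 7.8971 per 1 000.

7.90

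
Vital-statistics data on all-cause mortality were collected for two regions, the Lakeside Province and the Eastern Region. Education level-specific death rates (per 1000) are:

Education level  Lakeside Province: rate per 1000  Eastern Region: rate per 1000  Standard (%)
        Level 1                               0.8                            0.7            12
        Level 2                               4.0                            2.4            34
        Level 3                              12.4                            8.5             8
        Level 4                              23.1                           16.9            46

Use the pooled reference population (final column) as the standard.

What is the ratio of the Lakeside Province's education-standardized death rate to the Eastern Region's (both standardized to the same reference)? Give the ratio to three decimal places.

Standard weights: 0.12, 0.34, 0.08, 0.46.
The Lakeside Province: 0.1200×0.8 + 0.3400×4.0 + 0.0800×12.4 + 0.4600×23.1 = 13.0740 per 1000.
The Eastern Region: 0.1200×0.7 + 0.3400×2.4 + 0.0800×8.5 + 0.4600×16.9 = 9.3540 per 1000.
Ratio = 13.0740 ÷ 9.3540 = 1.39769.

1.398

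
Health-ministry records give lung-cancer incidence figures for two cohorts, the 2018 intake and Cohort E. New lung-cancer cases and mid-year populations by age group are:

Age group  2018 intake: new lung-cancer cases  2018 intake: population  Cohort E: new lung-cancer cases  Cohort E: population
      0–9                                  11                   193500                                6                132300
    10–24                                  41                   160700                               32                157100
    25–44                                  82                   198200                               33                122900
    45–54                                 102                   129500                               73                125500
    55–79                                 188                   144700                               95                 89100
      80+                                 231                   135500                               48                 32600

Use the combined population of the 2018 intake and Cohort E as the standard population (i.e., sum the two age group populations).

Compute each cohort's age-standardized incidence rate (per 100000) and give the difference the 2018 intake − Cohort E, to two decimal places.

Age-specific rates per 100000 for the 2018 intake: 5.68, 25.51, 41.37, 78.76, 129.92, 170.48.
For Cohort E: 4.54, 20.37, 26.85, 58.17, 106.62, 147.24.
Combined standard total = 1621600; weights = 0.2009, 0.1960, 0.1980, 0.1573, 0.1442, 0.1037.
The 2018 intake: 0.2009×5.68 + 0.1960×25.51 + 0.1980×41.37 + 0.1573×78.76 + 0.1442×129.92 + 0.1037×170.48 = 63.1251 per 100000.
Cohort E: 0.2009×4.54 + 0.1960×20.37 + 0.1980×26.85 + 0.1573×58.17 + 0.1442×106.62 + 0.1037×147.24 = 50.0028 per 100000.
Difference = 63.1251 − 50.0028 = 13.1223.

13.12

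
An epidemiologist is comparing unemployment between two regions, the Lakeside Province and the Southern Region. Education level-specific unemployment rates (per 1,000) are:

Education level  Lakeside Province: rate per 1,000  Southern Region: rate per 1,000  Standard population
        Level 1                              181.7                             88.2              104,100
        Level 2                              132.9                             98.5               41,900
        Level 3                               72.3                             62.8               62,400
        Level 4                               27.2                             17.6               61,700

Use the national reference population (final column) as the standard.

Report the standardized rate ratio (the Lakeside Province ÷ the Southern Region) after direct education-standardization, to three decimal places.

1.675

Standard total = 270,100; weights = 0.3854, 0.1551, 0.2310, 0.2284.
The Lakeside Province: 0.3854×181.7 + 0.1551×132.9 + 0.2310×72.3 + 0.2284×27.2 = 113.5625 per 1,000.
The Southern Region: 0.3854×88.2 + 0.1551×98.5 + 0.2310×62.8 + 0.2284×17.6 = 67.8023 per 1,000.
Ratio = 113.5625 ÷ 67.8023 = 1.67491.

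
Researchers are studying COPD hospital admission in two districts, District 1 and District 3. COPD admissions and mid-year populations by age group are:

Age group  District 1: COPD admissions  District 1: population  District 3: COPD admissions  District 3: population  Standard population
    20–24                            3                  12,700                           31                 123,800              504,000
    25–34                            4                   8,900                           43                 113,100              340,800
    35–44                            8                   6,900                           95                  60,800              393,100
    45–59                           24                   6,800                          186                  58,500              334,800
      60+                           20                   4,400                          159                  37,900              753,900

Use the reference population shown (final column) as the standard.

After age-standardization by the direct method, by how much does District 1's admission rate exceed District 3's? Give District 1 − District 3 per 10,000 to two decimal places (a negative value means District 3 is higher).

Age-specific rates per 10,000 for District 1: 2.36, 4.49, 11.59, 35.29, 45.45.
For District 3: 2.50, 3.80, 15.62, 31.79, 41.95.
Standard total = 2,326,600; weights = 0.2166, 0.1465, 0.1690, 0.1439, 0.3240.
District 1: 0.2166×2.36 + 0.1465×4.49 + 0.1690×11.59 + 0.1439×35.29 + 0.3240×45.45 = 22.9367 per 10,000.
District 3: 0.2166×2.50 + 0.1465×3.80 + 0.1690×15.62 + 0.1439×31.79 + 0.3240×41.95 = 21.9087 per 10,000.
Difference = 22.9367 − 21.9087 = 1.0280.

1.03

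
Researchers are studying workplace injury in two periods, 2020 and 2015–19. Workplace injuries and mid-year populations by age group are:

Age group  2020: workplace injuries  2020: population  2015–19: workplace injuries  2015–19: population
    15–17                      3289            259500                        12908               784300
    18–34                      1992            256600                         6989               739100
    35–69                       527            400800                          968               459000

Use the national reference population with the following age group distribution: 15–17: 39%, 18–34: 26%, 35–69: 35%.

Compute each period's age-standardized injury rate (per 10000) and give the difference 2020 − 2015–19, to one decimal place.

-21.9

Age-specific rates per 10000 for 2020: 126.74, 77.63, 13.15.
For 2015–19: 164.58, 94.56, 21.09.
Standard weights: 0.39, 0.26, 0.35.
2020: 0.3900×126.74 + 0.2600×77.63 + 0.3500×13.15 = 74.2160 per 10000.
2015–19: 0.3900×164.58 + 0.2600×94.56 + 0.3500×21.09 = 96.1533 per 10000.
Difference = 74.2160 − 96.1533 = -21.9372.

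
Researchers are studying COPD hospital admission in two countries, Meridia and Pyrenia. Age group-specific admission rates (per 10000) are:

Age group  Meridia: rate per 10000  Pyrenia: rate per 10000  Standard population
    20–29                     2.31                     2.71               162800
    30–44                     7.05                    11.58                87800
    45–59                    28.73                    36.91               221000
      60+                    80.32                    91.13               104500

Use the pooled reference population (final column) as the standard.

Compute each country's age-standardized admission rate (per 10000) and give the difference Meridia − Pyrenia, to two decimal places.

Standard total = 576100; weights = 0.2826, 0.1524, 0.3836, 0.1814.
Meridia: 0.2826×2.31 + 0.1524×7.05 + 0.3836×28.73 + 0.1814×80.32 = 27.3179 per 10000.
Pyrenia: 0.2826×2.71 + 0.1524×11.58 + 0.3836×36.91 + 0.1814×91.13 = 33.2201 per 10000.
Difference = 27.3179 − 33.2201 = -5.9022.

-5.90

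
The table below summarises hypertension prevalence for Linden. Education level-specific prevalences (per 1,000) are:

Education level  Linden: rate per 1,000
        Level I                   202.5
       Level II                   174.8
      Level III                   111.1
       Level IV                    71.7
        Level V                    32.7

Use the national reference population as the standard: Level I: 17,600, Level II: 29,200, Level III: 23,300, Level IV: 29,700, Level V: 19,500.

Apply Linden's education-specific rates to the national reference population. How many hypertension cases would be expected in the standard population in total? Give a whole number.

Expected hypertension cases = Σ (standard pop × education-specific rate ÷ 1,000)
= 17,600×202.5/1,000 + 29,200×174.8/1,000 + 23,300×111.1/1,000 + 29,700×71.7/1,000 + 19,500×32.7/1,000
= 3564.00 + 5104.16 + 2588.63 + 2129.49 + 637.65 = 14023.93.

14024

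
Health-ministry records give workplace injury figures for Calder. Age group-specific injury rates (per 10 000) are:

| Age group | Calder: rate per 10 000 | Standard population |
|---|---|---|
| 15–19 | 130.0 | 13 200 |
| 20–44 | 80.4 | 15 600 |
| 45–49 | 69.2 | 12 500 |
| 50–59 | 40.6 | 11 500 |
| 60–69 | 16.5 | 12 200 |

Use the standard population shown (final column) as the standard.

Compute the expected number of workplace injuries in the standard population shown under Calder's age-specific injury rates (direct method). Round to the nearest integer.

450

Expected workplace injuries = Σ (standard pop × age-specific rate ÷ 10 000)
= 13 200×130.0/10 000 + 15 600×80.4/10 000 + 12 500×69.2/10 000 + 11 500×40.6/10 000 + 12 200×16.5/10 000
= 171.60 + 125.42 + 86.50 + 46.69 + 20.13 = 450.34.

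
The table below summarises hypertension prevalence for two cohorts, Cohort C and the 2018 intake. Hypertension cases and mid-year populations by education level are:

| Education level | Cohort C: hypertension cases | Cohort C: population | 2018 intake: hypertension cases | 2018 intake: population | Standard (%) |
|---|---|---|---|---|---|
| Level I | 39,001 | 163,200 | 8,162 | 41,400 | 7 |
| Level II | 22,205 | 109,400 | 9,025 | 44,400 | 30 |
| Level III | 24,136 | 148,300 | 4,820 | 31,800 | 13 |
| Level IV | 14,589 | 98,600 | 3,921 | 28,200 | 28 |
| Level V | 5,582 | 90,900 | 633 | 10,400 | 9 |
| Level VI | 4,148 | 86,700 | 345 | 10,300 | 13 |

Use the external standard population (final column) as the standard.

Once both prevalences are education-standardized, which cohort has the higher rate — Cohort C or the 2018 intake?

Education-specific rates per 1,000 for Cohort C: 238.977, 202.971, 162.751, 147.961, 61.408, 47.843.
For the 2018 intake: 197.150, 203.266, 151.572, 139.043, 60.865, 33.495.
Standard weights: 0.07, 0.30, 0.13, 0.28, 0.09, 0.13.
Cohort C: 0.0700×238.977 + 0.3000×202.971 + 0.1300×162.751 + 0.2800×147.961 + 0.0900×61.408 + 0.1300×47.843 = 151.9528 per 1,000.
The 2018 intake: 0.0700×197.150 + 0.3000×203.266 + 0.1300×151.572 + 0.2800×139.043 + 0.0900×60.865 + 0.1300×33.495 = 143.2488 per 1,000.
The crude rates (157.31 vs 161.60) would put the 2018 intake higher, but that reflects its education composition; once standardized to a common education structure, Cohort C has the higher underlying rate.

Cohort C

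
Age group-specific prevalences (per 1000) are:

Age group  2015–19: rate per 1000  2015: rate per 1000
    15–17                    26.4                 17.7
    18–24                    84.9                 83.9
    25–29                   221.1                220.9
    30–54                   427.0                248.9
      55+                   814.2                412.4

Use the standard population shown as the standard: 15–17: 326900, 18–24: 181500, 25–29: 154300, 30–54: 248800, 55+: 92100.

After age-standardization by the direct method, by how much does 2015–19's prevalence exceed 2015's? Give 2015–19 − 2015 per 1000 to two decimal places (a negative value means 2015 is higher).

84.07

Standard total = 1003600; weights = 0.3257, 0.1808, 0.1537, 0.2479, 0.0918.
2015–19: 0.3257×26.4 + 0.1808×84.9 + 0.1537×221.1 + 0.2479×427.0 + 0.0918×814.2 = 238.5220 per 1000.
2015: 0.3257×17.7 + 0.1808×83.9 + 0.1537×220.9 + 0.2479×248.9 + 0.0918×412.4 = 154.4512 per 1000.
Difference = 238.5220 − 154.4512 = 84.0708.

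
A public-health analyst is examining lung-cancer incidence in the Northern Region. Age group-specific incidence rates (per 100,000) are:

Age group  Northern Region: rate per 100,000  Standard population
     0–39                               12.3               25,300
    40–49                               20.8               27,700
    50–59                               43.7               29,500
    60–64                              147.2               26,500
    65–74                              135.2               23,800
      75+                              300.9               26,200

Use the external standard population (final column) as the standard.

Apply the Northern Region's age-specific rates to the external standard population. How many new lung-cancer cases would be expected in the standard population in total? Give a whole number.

172

Expected new lung-cancer cases = Σ (standard pop × age-specific rate ÷ 100,000)
= 25,300×12.3/100,000 + 27,700×20.8/100,000 + 29,500×43.7/100,000 + 26,500×147.2/100,000 + 23,800×135.2/100,000 + 26,200×300.9/100,000
= 3.11 + 5.76 + 12.89 + 39.01 + 32.18 + 78.84 = 171.79.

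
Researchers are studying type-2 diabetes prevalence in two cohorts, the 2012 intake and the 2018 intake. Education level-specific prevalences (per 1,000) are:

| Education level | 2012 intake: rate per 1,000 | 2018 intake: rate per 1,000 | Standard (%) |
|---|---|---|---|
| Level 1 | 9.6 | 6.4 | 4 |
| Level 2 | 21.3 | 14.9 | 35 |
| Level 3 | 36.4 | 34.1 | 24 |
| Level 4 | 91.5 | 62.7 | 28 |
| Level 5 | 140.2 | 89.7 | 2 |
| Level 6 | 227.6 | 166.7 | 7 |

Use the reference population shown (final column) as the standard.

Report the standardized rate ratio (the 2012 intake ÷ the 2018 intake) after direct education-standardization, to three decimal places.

Standard weights: 0.04, 0.35, 0.24, 0.28, 0.02, 0.07.
The 2012 intake: 0.0400×9.6 + 0.3500×21.3 + 0.2400×36.4 + 0.2800×91.5 + 0.0200×140.2 + 0.0700×227.6 = 60.9310 per 1,000.
The 2018 intake: 0.0400×6.4 + 0.3500×14.9 + 0.2400×34.1 + 0.2800×62.7 + 0.0200×89.7 + 0.0700×166.7 = 44.6740 per 1,000.
Ratio = 60.9310 ÷ 44.6740 = 1.36390.

1.364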